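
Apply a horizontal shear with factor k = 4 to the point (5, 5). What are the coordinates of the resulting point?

Shear matrix for horizontal shear with factor k = 4:
[[1, 4], [0, 1]]
Result: (5, 5) → (25, 5)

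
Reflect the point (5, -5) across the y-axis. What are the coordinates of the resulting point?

Reflection across y-axis: (5, -5) → (-5, -5)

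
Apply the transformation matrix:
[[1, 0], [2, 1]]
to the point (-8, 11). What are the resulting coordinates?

Matrix multiplication:
[[1, 0], [2, 1]] × [-8, 11]ᵀ
= [(1)(-8) + (0)(11), (2)(-8) + (1)(11)]ᵀ
= [-8, -5]ᵀ
Result: (-8, -5)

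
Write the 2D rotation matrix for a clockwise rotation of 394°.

Rotation matrix formula: [[cos θ, -sin θ], [sin θ, cos θ]]
A clockwise rotation by 394° is equivalent to a counterclockwise rotation by -394°.
For θ = -394°:
cos(-394°) = 0.8290
sin(-394°) = -0.5592
Result: [[0.8290, 0.5592], [-0.5592, 0.8290]]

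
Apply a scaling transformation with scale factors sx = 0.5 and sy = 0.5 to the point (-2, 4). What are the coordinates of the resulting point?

Scaling matrix:
[[0.50, 0], [0, 0.50]]
Result: (-2 × 0.5, 4 × 0.5) = (-1, 2)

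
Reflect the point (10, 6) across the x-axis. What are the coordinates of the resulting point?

Reflection across x-axis: (10, 6) → (10, -6)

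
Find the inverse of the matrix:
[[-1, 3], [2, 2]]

For [[a,b],[c,d]], inverse = (1/det)·[[d,-b],[-c,a]]
det = (-1)(2) - (3)(2) = -2 - 6 = -8
Inverse = (1/-8)·[[2, -3], [-2, -1]]
= [[-1/4, 3/8], [1/4, 1/8]]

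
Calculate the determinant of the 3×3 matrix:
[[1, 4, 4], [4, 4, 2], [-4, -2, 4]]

Expansion along first row:
det = 1·det([[4,2],[-2,4]]) - 4·det([[4,2],[-4,4]]) + 4·det([[4,4],[-4,-2]])
    = 1·(4·4 - 2·-2) - 4·(4·4 - 2·-4) + 4·(4·-2 - 4·-4)
    = 1·20 - 4·24 + 4·8
    = 20 + -96 + 32 = -44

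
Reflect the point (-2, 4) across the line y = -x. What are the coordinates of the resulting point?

Reflection across line y = -x: (-2, 4) → (-4, 2)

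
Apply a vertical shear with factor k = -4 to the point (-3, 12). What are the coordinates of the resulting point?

Shear matrix for vertical shear with factor k = -4:
[[1, 0], [-4, 1]]
Result: (-3, 12) → (-3, 24)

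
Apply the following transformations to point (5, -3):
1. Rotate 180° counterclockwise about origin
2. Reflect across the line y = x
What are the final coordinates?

Step 1: Rotate 180° → (-5, 3)
Step 2: Reflect across line y = x → (3, -5)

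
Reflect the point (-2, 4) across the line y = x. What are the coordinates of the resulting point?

Reflection across line y = x: (-2, 4) → (4, -2)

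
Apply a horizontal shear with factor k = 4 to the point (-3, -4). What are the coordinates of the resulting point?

Shear matrix for horizontal shear with factor k = 4:
[[1, 4], [0, 1]]
Result: (-3, -4) → (-19, -4)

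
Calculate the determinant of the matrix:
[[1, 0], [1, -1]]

For a 2×2 matrix [[a, b], [c, d]], det = ad - bc
det = (1)(-1) - (0)(1) = -1 - 0 = -1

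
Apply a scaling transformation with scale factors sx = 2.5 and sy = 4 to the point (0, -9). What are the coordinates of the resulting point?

Scaling matrix:
[[2.50, 0], [0, 4]]
Result: (0 × 2.5, -9 × 4) = (0, -36)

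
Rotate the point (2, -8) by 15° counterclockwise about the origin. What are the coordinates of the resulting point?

Rotation matrix for 15°: [[cos 15°, -sin 15°], [sin 15°, cos 15°]] ≈ [[0.965926, -0.258819], [0.258819, 0.965926]]
[[0.965926, -0.258819], [0.258819, 0.965926]] × [2, -8]ᵀ ≈ [4.0024, -7.2098]ᵀ
Result: (4.0024, -7.2098)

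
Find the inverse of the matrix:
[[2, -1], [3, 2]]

For [[a,b],[c,d]], inverse = (1/det)·[[d,-b],[-c,a]]
det = (2)(2) - (-1)(3) = 4 - -3 = 7
Inverse = (1/7)·[[2, 1], [-3, 2]]
= [[2/7, 1/7], [-3/7, 2/7]]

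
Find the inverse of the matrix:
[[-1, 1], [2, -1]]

For [[a,b],[c,d]], inverse = (1/det)·[[d,-b],[-c,a]]
det = (-1)(-1) - (1)(2) = 1 - 2 = -1
Inverse = (1/-1)·[[-1, -1], [-2, -1]]
= [[1, 1], [2, 1]]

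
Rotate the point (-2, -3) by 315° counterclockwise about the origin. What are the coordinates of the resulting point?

Rotation matrix for 315°: [[cos 315°, -sin 315°], [sin 315°, cos 315°]] ≈ [[0.707107, 0.707107], [-0.707107, 0.707107]]
[[0.707107, 0.707107], [-0.707107, 0.707107]] × [-2, -3]ᵀ ≈ [-3.5355, -0.7071]ᵀ
Result: (-3.5355, -0.7071)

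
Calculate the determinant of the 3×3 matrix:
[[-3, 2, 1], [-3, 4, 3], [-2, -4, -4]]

Expansion along first row:
det = -3·det([[4,3],[-4,-4]]) - 2·det([[-3,3],[-2,-4]]) + 1·det([[-3,4],[-2,-4]])
    = -3·(4·-4 - 3·-4) - 2·(-3·-4 - 3·-2) + 1·(-3·-4 - 4·-2)
    = -3·-4 - 2·18 + 1·20
    = 12 + -36 + 20 = -4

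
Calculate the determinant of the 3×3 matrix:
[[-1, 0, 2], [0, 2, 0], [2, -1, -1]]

Expansion along first row:
det = -1·det([[2,0],[-1,-1]]) - 0·det([[0,0],[2,-1]]) + 2·det([[0,2],[2,-1]])
    = -1·(2·-1 - 0·-1) - 0·(0·-1 - 0·2) + 2·(0·-1 - 2·2)
    = -1·-2 - 0·0 + 2·-4
    = 2 + 0 + -8 = -6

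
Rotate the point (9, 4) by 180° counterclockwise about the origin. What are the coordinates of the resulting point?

Rotation matrix for 180°: [[cos 180°, -sin 180°], [sin 180°, cos 180°]] = [[-1, 0], [0, -1]]
[[-1, 0], [0, -1]] × [9, 4]ᵀ = [-9, -4]ᵀ
Result: (-9, -4)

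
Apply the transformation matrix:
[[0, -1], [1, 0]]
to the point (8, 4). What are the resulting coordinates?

Matrix multiplication:
[[0, -1], [1, 0]] × [8, 4]ᵀ
= [(0)(8) + (-1)(4), (1)(8) + (0)(4)]ᵀ
= [-4, 8]ᵀ
Result: (-4, 8)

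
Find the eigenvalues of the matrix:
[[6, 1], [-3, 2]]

Characteristic equation: det(A - λI) = 0
λ² - (trace)λ + (det) = 0
trace = 6 + 2 = 8, det = (6)(2) - (1)(-3) = 15
λ² - (8)λ + (15) = 0
λ = (8 ± √((8)² - 4·(15))) / 2 = (8 ± √4) / 2
Solving: λ = 3, 5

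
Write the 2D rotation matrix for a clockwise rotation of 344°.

Rotation matrix formula: [[cos θ, -sin θ], [sin θ, cos θ]]
A clockwise rotation by 344° is equivalent to a counterclockwise rotation by -344°.
For θ = -344°:
cos(-344°) = 0.9613
sin(-344°) = 0.2756
Result: [[0.9613, -0.2756], [0.2756, 0.9613]]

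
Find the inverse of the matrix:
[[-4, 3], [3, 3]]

For [[a,b],[c,d]], inverse = (1/det)·[[d,-b],[-c,a]]
det = (-4)(3) - (3)(3) = -12 - 9 = -21
Inverse = (1/-21)·[[3, -3], [-3, -4]]
= [[-1/7, 1/7], [1/7, 4/21]]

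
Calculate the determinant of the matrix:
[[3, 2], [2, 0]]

For a 2×2 matrix [[a, b], [c, d]], det = ad - bc
det = (3)(0) - (2)(2) = 0 - 4 = -4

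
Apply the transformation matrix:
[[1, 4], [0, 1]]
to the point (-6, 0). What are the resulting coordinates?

Matrix multiplication:
[[1, 4], [0, 1]] × [-6, 0]ᵀ
= [(1)(-6) + (4)(0), (0)(-6) + (1)(0)]ᵀ
= [-6, 0]ᵀ
Result: (-6, 0)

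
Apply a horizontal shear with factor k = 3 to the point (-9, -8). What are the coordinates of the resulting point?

Shear matrix for horizontal shear with factor k = 3:
[[1, 3], [0, 1]]
Result: (-9, -8) → (-33, -8)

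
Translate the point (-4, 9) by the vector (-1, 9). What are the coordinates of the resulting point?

Translation by (-1, 9) (homogeneous matrix [[1, 0, -1], [0, 1, 9], [0, 0, 1]]):
x' = -4 + -1 = -5
y' = 9 + 9 = 18
Result: (-5, 18)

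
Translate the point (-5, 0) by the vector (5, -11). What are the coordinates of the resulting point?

Translation by (5, -11) (homogeneous matrix [[1, 0, 5], [0, 1, -11], [0, 0, 1]]):
x' = -5 + 5 = 0
y' = 0 + -11 = -11
Result: (0, -11)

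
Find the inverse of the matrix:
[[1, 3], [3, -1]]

For [[a,b],[c,d]], inverse = (1/det)·[[d,-b],[-c,a]]
det = (1)(-1) - (3)(3) = -1 - 9 = -10
Inverse = (1/-10)·[[-1, -3], [-3, 1]]
= [[1/10, 3/10], [3/10, -1/10]]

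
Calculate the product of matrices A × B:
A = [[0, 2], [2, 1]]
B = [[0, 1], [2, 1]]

Matrix multiplication:
C[0][0] = 0×0 + 2×2 = 4
C[0][1] = 0×1 + 2×1 = 2
C[1][0] = 2×0 + 1×2 = 2
C[1][1] = 2×1 + 1×1 = 3
Result: [[4, 2], [2, 3]]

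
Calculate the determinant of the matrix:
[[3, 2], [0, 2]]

For a 2×2 matrix [[a, b], [c, d]], det = ad - bc
det = (3)(2) - (2)(0) = 6 - 0 = 6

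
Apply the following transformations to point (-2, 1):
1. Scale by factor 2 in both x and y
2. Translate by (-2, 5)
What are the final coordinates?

Step 1: Scale (-2, 1) by 2 → (-4, 2)
Step 2: Translate by (-2, 5) → (-6, 7)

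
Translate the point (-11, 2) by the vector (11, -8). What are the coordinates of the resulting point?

Translation by (11, -8) (homogeneous matrix [[1, 0, 11], [0, 1, -8], [0, 0, 1]]):
x' = -11 + 11 = 0
y' = 2 + -8 = -6
Result: (0, -6)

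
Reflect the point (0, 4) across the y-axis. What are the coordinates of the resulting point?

Reflection across y-axis: (0, 4) → (0, 4)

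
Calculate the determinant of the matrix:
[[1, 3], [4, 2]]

For a 2×2 matrix [[a, b], [c, d]], det = ad - bc
det = (1)(2) - (3)(4) = 2 - 12 = -10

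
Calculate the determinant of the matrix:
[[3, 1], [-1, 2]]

For a 2×2 matrix [[a, b], [c, d]], det = ad - bc
det = (3)(2) - (1)(-1) = 6 - -1 = 7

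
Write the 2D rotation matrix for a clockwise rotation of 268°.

Rotation matrix formula: [[cos θ, -sin θ], [sin θ, cos θ]]
A clockwise rotation by 268° is equivalent to a counterclockwise rotation by -268°.
For θ = -268°:
cos(-268°) = -0.0349
sin(-268°) = 0.9994
Result: [[-0.0349, -0.9994], [0.9994, -0.0349]]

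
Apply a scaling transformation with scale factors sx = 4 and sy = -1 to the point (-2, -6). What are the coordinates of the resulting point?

Scaling matrix:
[[4, 0], [0, -1]]
Result: (-2 × 4, -6 × -1) = (-8, 6)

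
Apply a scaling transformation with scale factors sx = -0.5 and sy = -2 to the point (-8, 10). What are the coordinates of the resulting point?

Scaling matrix:
[[-0.50, 0], [0, -2]]
Result: (-8 × -0.5, 10 × -2) = (4, -20)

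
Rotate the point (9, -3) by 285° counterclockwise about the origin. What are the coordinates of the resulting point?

Rotation matrix for 285°: [[cos 285°, -sin 285°], [sin 285°, cos 285°]] ≈ [[0.258819, 0.965926], [-0.965926, 0.258819]]
[[0.258819, 0.965926], [-0.965926, 0.258819]] × [9, -3]ᵀ ≈ [-0.5684, -9.4698]ᵀ
Result: (-0.5684, -9.4698)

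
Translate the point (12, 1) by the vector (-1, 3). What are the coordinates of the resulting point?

Translation by (-1, 3) (homogeneous matrix [[1, 0, -1], [0, 1, 3], [0, 0, 1]]):
x' = 12 + -1 = 11
y' = 1 + 3 = 4
Result: (11, 4)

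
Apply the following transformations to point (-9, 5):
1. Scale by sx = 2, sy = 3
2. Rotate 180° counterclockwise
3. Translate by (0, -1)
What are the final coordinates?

Step 1: Scale → (-18, 15)
Step 2: Rotate 180° → (18, -15)
Step 3: Translate → (18, -16)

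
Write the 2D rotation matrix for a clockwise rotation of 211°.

Rotation matrix formula: [[cos θ, -sin θ], [sin θ, cos θ]]
A clockwise rotation by 211° is equivalent to a counterclockwise rotation by -211°.
For θ = -211°:
cos(-211°) = -0.8572
sin(-211°) = 0.5150
Result: [[-0.8572, -0.5150], [0.5150, -0.8572]]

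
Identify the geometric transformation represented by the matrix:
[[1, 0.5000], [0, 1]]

This matrix represents: horizontal shear with factor 0.5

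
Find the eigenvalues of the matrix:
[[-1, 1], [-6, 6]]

Characteristic equation: det(A - λI) = 0
λ² - (trace)λ + (det) = 0
trace = -1 + 6 = 5, det = (-1)(6) - (1)(-6) = 0
λ² - (5)λ + (0) = 0
λ = (5 ± √((5)² - 4·(0))) / 2 = (5 ± √25) / 2
Solving: λ = 0, 5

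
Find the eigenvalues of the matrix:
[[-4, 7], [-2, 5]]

Characteristic equation: det(A - λI) = 0
λ² - (trace)λ + (det) = 0
trace = -4 + 5 = 1, det = (-4)(5) - (7)(-2) = -6
λ² - (1)λ + (-6) = 0
λ = (1 ± √((1)² - 4·(-6))) / 2 = (1 ± √25) / 2
Solving: λ = -2, 3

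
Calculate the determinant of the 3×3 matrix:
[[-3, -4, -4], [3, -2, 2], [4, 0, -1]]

Expansion along first row:
det = -3·det([[-2,2],[0,-1]]) - -4·det([[3,2],[4,-1]]) + -4·det([[3,-2],[4,0]])
    = -3·(-2·-1 - 2·0) - -4·(3·-1 - 2·4) + -4·(3·0 - -2·4)
    = -3·2 - -4·-11 + -4·8
    = -6 + -44 + -32 = -82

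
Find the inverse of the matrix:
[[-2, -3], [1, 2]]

For [[a,b],[c,d]], inverse = (1/det)·[[d,-b],[-c,a]]
det = (-2)(2) - (-3)(1) = -4 - -3 = -1
Inverse = (1/-1)·[[2, 3], [-1, -2]]
= [[-2, -3], [1, 2]]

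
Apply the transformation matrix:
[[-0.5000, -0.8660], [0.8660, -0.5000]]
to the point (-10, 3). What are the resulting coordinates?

Matrix multiplication:
[[-0.5000, -0.8660], [0.8660, -0.5000]] × [-10, 3]ᵀ
= [(-0.5000)(-10) + (-0.8660)(3), (0.8660)(-10) + (-0.5000)(3)]ᵀ
= [2.4020, -10.1600]ᵀ
Result: (2.4020, -10.1600)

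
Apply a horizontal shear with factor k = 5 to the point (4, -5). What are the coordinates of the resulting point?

Shear matrix for horizontal shear with factor k = 5:
[[1, 5], [0, 1]]
Result: (4, -5) → (-21, -5)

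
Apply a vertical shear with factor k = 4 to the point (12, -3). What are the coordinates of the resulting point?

Shear matrix for vertical shear with factor k = 4:
[[1, 0], [4, 1]]
Result: (12, -3) → (12, 45)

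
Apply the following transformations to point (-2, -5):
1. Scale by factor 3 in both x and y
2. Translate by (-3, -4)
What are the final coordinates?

Step 1: Scale (-2, -5) by 3 → (-6, -15)
Step 2: Translate by (-3, -4) → (-9, -19)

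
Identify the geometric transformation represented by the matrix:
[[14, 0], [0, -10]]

This matrix represents: non-uniform scaling by sx = 14, sy = -10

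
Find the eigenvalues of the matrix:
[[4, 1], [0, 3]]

Characteristic equation: det(A - λI) = 0
λ² - (trace)λ + (det) = 0
trace = 4 + 3 = 7, det = (4)(3) - (1)(0) = 12
λ² - (7)λ + (12) = 0
λ = (7 ± √((7)² - 4·(12))) / 2 = (7 ± √1) / 2
Solving: λ = 3, 4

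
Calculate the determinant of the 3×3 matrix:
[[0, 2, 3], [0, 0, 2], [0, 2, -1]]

Expansion along first row:
det = 0·det([[0,2],[2,-1]]) - 2·det([[0,2],[0,-1]]) + 3·det([[0,0],[0,2]])
    = 0·(0·-1 - 2·2) - 2·(0·-1 - 2·0) + 3·(0·2 - 0·0)
    = 0·-4 - 2·0 + 3·0
    = 0 + 0 + 0 = 0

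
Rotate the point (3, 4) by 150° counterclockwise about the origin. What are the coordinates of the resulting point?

Rotation matrix for 150°: [[cos 150°, -sin 150°], [sin 150°, cos 150°]] ≈ [[-0.866025, -0.500000], [0.500000, -0.866025]]
[[-0.866025, -0.500000], [0.500000, -0.866025]] × [3, 4]ᵀ ≈ [-4.5981, -1.9641]ᵀ
Result: (-4.5981, -1.9641)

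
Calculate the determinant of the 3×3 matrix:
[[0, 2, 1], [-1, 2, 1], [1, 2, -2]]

Expansion along first row:
det = 0·det([[2,1],[2,-2]]) - 2·det([[-1,1],[1,-2]]) + 1·det([[-1,2],[1,2]])
    = 0·(2·-2 - 1·2) - 2·(-1·-2 - 1·1) + 1·(-1·2 - 2·1)
    = 0·-6 - 2·1 + 1·-4
    = 0 + -2 + -4 = -6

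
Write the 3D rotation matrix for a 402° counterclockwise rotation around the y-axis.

Rotation matrix for counterclockwise 402° around y-axis:
cos(402°) = 0.7431, sin(402°) = 0.6691
Result: [[0.7431, 0, 0.6691], [0, 1, 0], [-0.6691, 0, 0.7431]]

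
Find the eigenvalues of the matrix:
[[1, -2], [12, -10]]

Characteristic equation: det(A - λI) = 0
λ² - (trace)λ + (det) = 0
trace = 1 + -10 = -9, det = (1)(-10) - (-2)(12) = 14
λ² - (-9)λ + (14) = 0
λ = (-9 ± √((-9)² - 4·(14))) / 2 = (-9 ± √25) / 2
Solving: λ = -7, -2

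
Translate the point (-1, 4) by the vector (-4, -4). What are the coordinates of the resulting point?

Translation by (-4, -4) (homogeneous matrix [[1, 0, -4], [0, 1, -4], [0, 0, 1]]):
x' = -1 + -4 = -5
y' = 4 + -4 = 0
Result: (-5, 0)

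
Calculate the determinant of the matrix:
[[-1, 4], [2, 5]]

For a 2×2 matrix [[a, b], [c, d]], det = ad - bc
det = (-1)(5) - (4)(2) = -5 - 8 = -13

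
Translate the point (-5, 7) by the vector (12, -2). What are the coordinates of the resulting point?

Translation by (12, -2) (homogeneous matrix [[1, 0, 12], [0, 1, -2], [0, 0, 1]]):
x' = -5 + 12 = 7
y' = 7 + -2 = 5
Result: (7, 5)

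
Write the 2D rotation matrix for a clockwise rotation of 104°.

Rotation matrix formula: [[cos θ, -sin θ], [sin θ, cos θ]]
A clockwise rotation by 104° is equivalent to a counterclockwise rotation by -104°.
For θ = -104°:
cos(-104°) = -0.2419
sin(-104°) = -0.9703
Result: [[-0.2419, 0.9703], [-0.9703, -0.2419]]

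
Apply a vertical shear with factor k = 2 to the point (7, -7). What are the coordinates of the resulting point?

Shear matrix for vertical shear with factor k = 2:
[[1, 0], [2, 1]]
Result: (7, -7) → (7, 7)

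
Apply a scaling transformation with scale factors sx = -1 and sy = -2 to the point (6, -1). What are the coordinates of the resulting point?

Scaling matrix:
[[-1, 0], [0, -2]]
Result: (6 × -1, -1 × -2) = (-6, 2)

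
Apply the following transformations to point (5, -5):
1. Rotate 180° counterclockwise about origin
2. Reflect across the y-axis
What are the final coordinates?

Step 1: Rotate 180° → (-5, 5)
Step 2: Reflect across y-axis → (5, 5)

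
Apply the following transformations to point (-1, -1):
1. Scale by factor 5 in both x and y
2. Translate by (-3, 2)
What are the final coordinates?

Step 1: Scale (-1, -1) by 5 → (-5, -5)
Step 2: Translate by (-3, 2) → (-8, -3)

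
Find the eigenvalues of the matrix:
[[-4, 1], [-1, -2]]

Characteristic equation: det(A - λI) = 0
λ² - (trace)λ + (det) = 0
trace = -4 + -2 = -6, det = (-4)(-2) - (1)(-1) = 9
λ² - (-6)λ + (9) = 0
λ = (-6 ± √((-6)² - 4·(9))) / 2 = (-6 ± √0) / 2
Solving: λ = -3, -3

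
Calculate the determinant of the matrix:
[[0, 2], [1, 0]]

For a 2×2 matrix [[a, b], [c, d]], det = ad - bc
det = (0)(0) - (2)(1) = 0 - 2 = -2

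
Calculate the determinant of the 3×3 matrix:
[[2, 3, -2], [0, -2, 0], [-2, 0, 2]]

Expansion along first row:
det = 2·det([[-2,0],[0,2]]) - 3·det([[0,0],[-2,2]]) + -2·det([[0,-2],[-2,0]])
    = 2·(-2·2 - 0·0) - 3·(0·2 - 0·-2) + -2·(0·0 - -2·-2)
    = 2·-4 - 3·0 + -2·-4
    = -8 + 0 + 8 = 0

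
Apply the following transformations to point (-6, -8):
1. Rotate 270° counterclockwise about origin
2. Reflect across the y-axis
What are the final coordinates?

Step 1: Rotate 270° → (-8, 6)
Step 2: Reflect across y-axis → (8, 6)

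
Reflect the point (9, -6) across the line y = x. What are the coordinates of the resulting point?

Reflection across line y = x: (9, -6) → (-6, 9)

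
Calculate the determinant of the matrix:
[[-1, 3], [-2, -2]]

For a 2×2 matrix [[a, b], [c, d]], det = ad - bc
det = (-1)(-2) - (3)(-2) = 2 - -6 = 8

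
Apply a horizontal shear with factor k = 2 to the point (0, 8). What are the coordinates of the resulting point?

Shear matrix for horizontal shear with factor k = 2:
[[1, 2], [0, 1]]
Result: (0, 8) → (16, 8)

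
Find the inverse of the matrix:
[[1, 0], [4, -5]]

For [[a,b],[c,d]], inverse = (1/det)·[[d,-b],[-c,a]]
det = (1)(-5) - (0)(4) = -5 - 0 = -5
Inverse = (1/-5)·[[-5, 0], [-4, 1]]
= [[1, 0], [4/5, -1/5]]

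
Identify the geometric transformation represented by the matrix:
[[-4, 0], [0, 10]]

This matrix represents: non-uniform scaling by sx = -4, sy = 10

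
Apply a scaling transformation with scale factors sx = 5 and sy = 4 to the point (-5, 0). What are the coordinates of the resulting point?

Scaling matrix:
[[5, 0], [0, 4]]
Result: (-5 × 5, 0 × 4) = (-25, 0)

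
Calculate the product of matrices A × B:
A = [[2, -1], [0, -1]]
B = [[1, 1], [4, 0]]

Matrix multiplication:
C[0][0] = 2×1 + -1×4 = -2
C[0][1] = 2×1 + -1×0 = 2
C[1][0] = 0×1 + -1×4 = -4
C[1][1] = 0×1 + -1×0 = 0
Result: [[-2, 2], [-4, 0]]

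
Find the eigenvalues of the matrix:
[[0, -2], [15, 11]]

Characteristic equation: det(A - λI) = 0
λ² - (trace)λ + (det) = 0
trace = 0 + 11 = 11, det = (0)(11) - (-2)(15) = 30
λ² - (11)λ + (30) = 0
λ = (11 ± √((11)² - 4·(30))) / 2 = (11 ± √1) / 2
Solving: λ = 5, 6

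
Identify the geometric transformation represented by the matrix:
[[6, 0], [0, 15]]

This matrix represents: non-uniform scaling by sx = 6, sy = 15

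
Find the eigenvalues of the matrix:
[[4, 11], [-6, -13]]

Characteristic equation: det(A - λI) = 0
λ² - (trace)λ + (det) = 0
trace = 4 + -13 = -9, det = (4)(-13) - (11)(-6) = 14
λ² - (-9)λ + (14) = 0
λ = (-9 ± √((-9)² - 4·(14))) / 2 = (-9 ± √25) / 2
Solving: λ = -7, -2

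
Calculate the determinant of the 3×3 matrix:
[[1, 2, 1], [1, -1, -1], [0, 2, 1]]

Expansion along first row:
det = 1·det([[-1,-1],[2,1]]) - 2·det([[1,-1],[0,1]]) + 1·det([[1,-1],[0,2]])
    = 1·(-1·1 - -1·2) - 2·(1·1 - -1·0) + 1·(1·2 - -1·0)
    = 1·1 - 2·1 + 1·2
    = 1 + -2 + 2 = 1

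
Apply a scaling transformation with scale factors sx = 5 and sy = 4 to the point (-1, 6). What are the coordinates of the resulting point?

Scaling matrix:
[[5, 0], [0, 4]]
Result: (-1 × 5, 6 × 4) = (-5, 24)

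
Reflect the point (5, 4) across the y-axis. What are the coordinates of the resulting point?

Reflection across y-axis: (5, 4) → (-5, 4)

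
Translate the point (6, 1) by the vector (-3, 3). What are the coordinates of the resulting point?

Translation by (-3, 3) (homogeneous matrix [[1, 0, -3], [0, 1, 3], [0, 0, 1]]):
x' = 6 + -3 = 3
y' = 1 + 3 = 4
Result: (3, 4)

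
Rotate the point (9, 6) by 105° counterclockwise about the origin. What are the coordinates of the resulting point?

Rotation matrix for 105°: [[cos 105°, -sin 105°], [sin 105°, cos 105°]] ≈ [[-0.258819, -0.965926], [0.965926, -0.258819]]
[[-0.258819, -0.965926], [0.965926, -0.258819]] × [9, 6]ᵀ ≈ [-8.1249, 7.1404]ᵀ
Result: (-8.1249, 7.1404)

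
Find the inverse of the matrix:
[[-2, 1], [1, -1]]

For [[a,b],[c,d]], inverse = (1/det)·[[d,-b],[-c,a]]
det = (-2)(-1) - (1)(1) = 2 - 1 = 1
Inverse = [[-1, -1], [-1, -2]]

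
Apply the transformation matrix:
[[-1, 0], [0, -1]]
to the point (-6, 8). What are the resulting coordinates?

Matrix multiplication:
[[-1, 0], [0, -1]] × [-6, 8]ᵀ
= [(-1)(-6) + (0)(8), (0)(-6) + (-1)(8)]ᵀ
= [6, -8]ᵀ
Result: (6, -8)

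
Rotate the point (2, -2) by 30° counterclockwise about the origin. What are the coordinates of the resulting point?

Rotation matrix for 30°: [[cos 30°, -sin 30°], [sin 30°, cos 30°]] ≈ [[0.866025, -0.500000], [0.500000, 0.866025]]
[[0.866025, -0.500000], [0.500000, 0.866025]] × [2, -2]ᵀ ≈ [2.7321, -0.7321]ᵀ
Result: (2.7321, -0.7321)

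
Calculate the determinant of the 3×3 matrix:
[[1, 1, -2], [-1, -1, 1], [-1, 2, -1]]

Expansion along first row:
det = 1·det([[-1,1],[2,-1]]) - 1·det([[-1,1],[-1,-1]]) + -2·det([[-1,-1],[-1,2]])
    = 1·(-1·-1 - 1·2) - 1·(-1·-1 - 1·-1) + -2·(-1·2 - -1·-1)
    = 1·-1 - 1·2 + -2·-3
    = -1 + -2 + 6 = 3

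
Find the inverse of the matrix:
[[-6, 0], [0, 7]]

For [[a,b],[c,d]], inverse = (1/det)·[[d,-b],[-c,a]]
det = (-6)(7) - (0)(0) = -42 - 0 = -42
Inverse = (1/-42)·[[7, 0], [0, -6]]
= [[-1/6, 0], [0, 1/7]]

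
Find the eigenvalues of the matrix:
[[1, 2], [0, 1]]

Characteristic equation: det(A - λI) = 0
λ² - (trace)λ + (det) = 0
trace = 1 + 1 = 2, det = (1)(1) - (2)(0) = 1
λ² - (2)λ + (1) = 0
λ = (2 ± √((2)² - 4·(1))) / 2 = (2 ± √0) / 2
Solving: λ = 1, 1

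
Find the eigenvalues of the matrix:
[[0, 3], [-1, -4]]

Characteristic equation: det(A - λI) = 0
λ² - (trace)λ + (det) = 0
trace = 0 + -4 = -4, det = (0)(-4) - (3)(-1) = 3
λ² - (-4)λ + (3) = 0
λ = (-4 ± √((-4)² - 4·(3))) / 2 = (-4 ± √4) / 2
Solving: λ = -3, -1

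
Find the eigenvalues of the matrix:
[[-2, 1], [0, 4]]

Characteristic equation: det(A - λI) = 0
λ² - (trace)λ + (det) = 0
trace = -2 + 4 = 2, det = (-2)(4) - (1)(0) = -8
λ² - (2)λ + (-8) = 0
λ = (2 ± √((2)² - 4·(-8))) / 2 = (2 ± √36) / 2
Solving: λ = -2, 4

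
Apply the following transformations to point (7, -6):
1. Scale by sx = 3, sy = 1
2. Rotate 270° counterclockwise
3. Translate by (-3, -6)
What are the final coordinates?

Step 1: Scale → (21, -6)
Step 2: Rotate 270° → (-6, -21)
Step 3: Translate → (-9, -27)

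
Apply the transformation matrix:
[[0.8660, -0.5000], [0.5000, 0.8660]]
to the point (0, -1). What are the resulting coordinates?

Matrix multiplication:
[[0.8660, -0.5000], [0.5000, 0.8660]] × [0, -1]ᵀ
= [(0.8660)(0) + (-0.5000)(-1), (0.5000)(0) + (0.8660)(-1)]ᵀ
= [0.5000, -0.8660]ᵀ
Result: (0.5000, -0.8660)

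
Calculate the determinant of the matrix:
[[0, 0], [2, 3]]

For a 2×2 matrix [[a, b], [c, d]], det = ad - bc
det = (0)(3) - (0)(2) = 0 - 0 = 0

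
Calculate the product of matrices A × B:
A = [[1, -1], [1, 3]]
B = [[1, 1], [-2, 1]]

Matrix multiplication:
C[0][0] = 1×1 + -1×-2 = 3
C[0][1] = 1×1 + -1×1 = 0
C[1][0] = 1×1 + 3×-2 = -5
C[1][1] = 1×1 + 3×1 = 4
Result: [[3, 0], [-5, 4]]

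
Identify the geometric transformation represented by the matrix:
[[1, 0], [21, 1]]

This matrix represents: vertical shear with factor 21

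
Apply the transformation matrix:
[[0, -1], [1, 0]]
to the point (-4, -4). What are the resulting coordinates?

Matrix multiplication:
[[0, -1], [1, 0]] × [-4, -4]ᵀ
= [(0)(-4) + (-1)(-4), (1)(-4) + (0)(-4)]ᵀ
= [4, -4]ᵀ
Result: (4, -4)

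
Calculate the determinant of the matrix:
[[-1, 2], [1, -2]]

For a 2×2 matrix [[a, b], [c, d]], det = ad - bc
det = (-1)(-2) - (2)(1) = 2 - 2 = 0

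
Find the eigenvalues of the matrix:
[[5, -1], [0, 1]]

Characteristic equation: det(A - λI) = 0
λ² - (trace)λ + (det) = 0
trace = 5 + 1 = 6, det = (5)(1) - (-1)(0) = 5
λ² - (6)λ + (5) = 0
λ = (6 ± √((6)² - 4·(5))) / 2 = (6 ± √16) / 2
Solving: λ = 1, 5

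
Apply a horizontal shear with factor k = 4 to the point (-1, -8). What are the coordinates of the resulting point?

Shear matrix for horizontal shear with factor k = 4:
[[1, 4], [0, 1]]
Result: (-1, -8) → (-33, -8)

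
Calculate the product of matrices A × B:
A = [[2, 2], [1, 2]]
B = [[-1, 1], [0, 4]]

Matrix multiplication:
C[0][0] = 2×-1 + 2×0 = -2
C[0][1] = 2×1 + 2×4 = 10
C[1][0] = 1×-1 + 2×0 = -1
C[1][1] = 1×1 + 2×4 = 9
Result: [[-2, 10], [-1, 9]]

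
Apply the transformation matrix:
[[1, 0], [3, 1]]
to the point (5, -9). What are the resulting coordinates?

Matrix multiplication:
[[1, 0], [3, 1]] × [5, -9]ᵀ
= [(1)(5) + (0)(-9), (3)(5) + (1)(-9)]ᵀ
= [5, 6]ᵀ
Result: (5, 6)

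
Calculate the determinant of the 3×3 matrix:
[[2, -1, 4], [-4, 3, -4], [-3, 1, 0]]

Expansion along first row:
det = 2·det([[3,-4],[1,0]]) - -1·det([[-4,-4],[-3,0]]) + 4·det([[-4,3],[-3,1]])
    = 2·(3·0 - -4·1) - -1·(-4·0 - -4·-3) + 4·(-4·1 - 3·-3)
    = 2·4 - -1·-12 + 4·5
    = 8 + -12 + 20 = 16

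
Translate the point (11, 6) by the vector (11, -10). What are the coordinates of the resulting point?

Translation by (11, -10) (homogeneous matrix [[1, 0, 11], [0, 1, -10], [0, 0, 1]]):
x' = 11 + 11 = 22
y' = 6 + -10 = -4
Result: (22, -4)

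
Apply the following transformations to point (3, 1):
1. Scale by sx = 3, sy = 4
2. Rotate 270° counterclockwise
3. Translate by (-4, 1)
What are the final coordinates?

Step 1: Scale → (9, 4)
Step 2: Rotate 270° → (4, -9)
Step 3: Translate → (0, -8)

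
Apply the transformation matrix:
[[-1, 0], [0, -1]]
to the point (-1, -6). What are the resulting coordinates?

Matrix multiplication:
[[-1, 0], [0, -1]] × [-1, -6]ᵀ
= [(-1)(-1) + (0)(-6), (0)(-1) + (-1)(-6)]ᵀ
= [1, 6]ᵀ
Result: (1, 6)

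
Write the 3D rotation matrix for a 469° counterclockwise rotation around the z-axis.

Rotation matrix for counterclockwise 469° around z-axis:
cos(469°) = -0.3256, sin(469°) = 0.9455
Result: [[-0.3256, -0.9455, 0], [0.9455, -0.3256, 0], [0, 0, 1]]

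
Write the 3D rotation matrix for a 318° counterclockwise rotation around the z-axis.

Rotation matrix for counterclockwise 318° around z-axis:
cos(318°) = 0.7431, sin(318°) = -0.6691
Result: [[0.7431, 0.6691, 0], [-0.6691, 0.7431, 0], [0, 0, 1]]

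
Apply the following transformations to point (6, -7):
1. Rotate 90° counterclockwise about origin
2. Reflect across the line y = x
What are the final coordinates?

Step 1: Rotate 90° → (7, 6)
Step 2: Reflect across line y = x → (6, 7)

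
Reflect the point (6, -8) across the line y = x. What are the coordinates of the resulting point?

Reflection across line y = x: (6, -8) → (-8, 6)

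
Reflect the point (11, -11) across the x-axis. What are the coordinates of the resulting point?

Reflection across x-axis: (11, -11) → (11, 11)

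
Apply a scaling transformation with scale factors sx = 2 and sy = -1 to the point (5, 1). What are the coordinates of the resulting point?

Scaling matrix:
[[2, 0], [0, -1]]
Result: (5 × 2, 1 × -1) = (10, -1)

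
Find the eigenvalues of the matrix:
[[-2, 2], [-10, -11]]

Characteristic equation: det(A - λI) = 0
λ² - (trace)λ + (det) = 0
trace = -2 + -11 = -13, det = (-2)(-11) - (2)(-10) = 42
λ² - (-13)λ + (42) = 0
λ = (-13 ± √((-13)² - 4·(42))) / 2 = (-13 ± √1) / 2
Solving: λ = -7, -6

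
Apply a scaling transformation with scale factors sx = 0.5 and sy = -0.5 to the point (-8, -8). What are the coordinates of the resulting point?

Scaling matrix:
[[0.50, 0], [0, -0.50]]
Result: (-8 × 0.5, -8 × -0.5) = (-4, 4)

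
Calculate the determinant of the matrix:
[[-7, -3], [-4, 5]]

For a 2×2 matrix [[a, b], [c, d]], det = ad - bc
det = (-7)(5) - (-3)(-4) = -35 - 12 = -47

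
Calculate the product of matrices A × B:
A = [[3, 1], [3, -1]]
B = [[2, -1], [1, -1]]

Matrix multiplication:
C[0][0] = 3×2 + 1×1 = 7
C[0][1] = 3×-1 + 1×-1 = -4
C[1][0] = 3×2 + -1×1 = 5
C[1][1] = 3×-1 + -1×-1 = -2
Result: [[7, -4], [5, -2]]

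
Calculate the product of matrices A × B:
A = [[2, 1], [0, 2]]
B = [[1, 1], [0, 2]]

Matrix multiplication:
C[0][0] = 2×1 + 1×0 = 2
C[0][1] = 2×1 + 1×2 = 4
C[1][0] = 0×1 + 2×0 = 0
C[1][1] = 0×1 + 2×2 = 4
Result: [[2, 4], [0, 4]]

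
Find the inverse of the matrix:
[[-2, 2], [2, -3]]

For [[a,b],[c,d]], inverse = (1/det)·[[d,-b],[-c,a]]
det = (-2)(-3) - (2)(2) = 6 - 4 = 2
Inverse = (1/2)·[[-3, -2], [-2, -2]]
= [[-3/2, -1], [-1, -1]]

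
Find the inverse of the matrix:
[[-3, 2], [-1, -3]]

For [[a,b],[c,d]], inverse = (1/det)·[[d,-b],[-c,a]]
det = (-3)(-3) - (2)(-1) = 9 - -2 = 11
Inverse = (1/11)·[[-3, -2], [1, -3]]
= [[-3/11, -2/11], [1/11, -3/11]]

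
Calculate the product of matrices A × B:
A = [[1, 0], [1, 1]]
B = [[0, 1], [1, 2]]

Matrix multiplication:
C[0][0] = 1×0 + 0×1 = 0
C[0][1] = 1×1 + 0×2 = 1
C[1][0] = 1×0 + 1×1 = 1
C[1][1] = 1×1 + 1×2 = 3
Result: [[0, 1], [1, 3]]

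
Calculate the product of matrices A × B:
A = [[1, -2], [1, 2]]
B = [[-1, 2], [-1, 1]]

Matrix multiplication:
C[0][0] = 1×-1 + -2×-1 = 1
C[0][1] = 1×2 + -2×1 = 0
C[1][0] = 1×-1 + 2×-1 = -3
C[1][1] = 1×2 + 2×1 = 4
Result: [[1, 0], [-3, 4]]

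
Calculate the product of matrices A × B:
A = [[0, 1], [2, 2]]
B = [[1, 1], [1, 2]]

Matrix multiplication:
C[0][0] = 0×1 + 1×1 = 1
C[0][1] = 0×1 + 1×2 = 2
C[1][0] = 2×1 + 2×1 = 4
C[1][1] = 2×1 + 2×2 = 6
Result: [[1, 2], [4, 6]]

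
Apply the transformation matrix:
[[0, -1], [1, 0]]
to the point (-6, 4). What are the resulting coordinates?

Matrix multiplication:
[[0, -1], [1, 0]] × [-6, 4]ᵀ
= [(0)(-6) + (-1)(4), (1)(-6) + (0)(4)]ᵀ
= [-4, -6]ᵀ
Result: (-4, -6)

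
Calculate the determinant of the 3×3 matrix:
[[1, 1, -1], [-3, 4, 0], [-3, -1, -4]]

Expansion along first row:
det = 1·det([[4,0],[-1,-4]]) - 1·det([[-3,0],[-3,-4]]) + -1·det([[-3,4],[-3,-1]])
    = 1·(4·-4 - 0·-1) - 1·(-3·-4 - 0·-3) + -1·(-3·-1 - 4·-3)
    = 1·-16 - 1·12 + -1·15
    = -16 + -12 + -15 = -43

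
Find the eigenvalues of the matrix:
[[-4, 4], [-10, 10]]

Characteristic equation: det(A - λI) = 0
λ² - (trace)λ + (det) = 0
trace = -4 + 10 = 6, det = (-4)(10) - (4)(-10) = 0
λ² - (6)λ + (0) = 0
λ = (6 ± √((6)² - 4·(0))) / 2 = (6 ± √36) / 2
Solving: λ = 0, 6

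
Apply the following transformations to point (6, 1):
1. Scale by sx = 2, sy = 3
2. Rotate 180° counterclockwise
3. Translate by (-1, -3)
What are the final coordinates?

Step 1: Scale → (12, 3)
Step 2: Rotate 180° → (-12, -3)
Step 3: Translate → (-13, -6)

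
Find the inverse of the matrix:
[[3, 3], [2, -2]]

For [[a,b],[c,d]], inverse = (1/det)·[[d,-b],[-c,a]]
det = (3)(-2) - (3)(2) = -6 - 6 = -12
Inverse = (1/-12)·[[-2, -3], [-2, 3]]
= [[1/6, 1/4], [1/6, -1/4]]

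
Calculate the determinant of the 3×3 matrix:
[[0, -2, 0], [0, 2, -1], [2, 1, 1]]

Expansion along first row:
det = 0·det([[2,-1],[1,1]]) - -2·det([[0,-1],[2,1]]) + 0·det([[0,2],[2,1]])
    = 0·(2·1 - -1·1) - -2·(0·1 - -1·2) + 0·(0·1 - 2·2)
    = 0·3 - -2·2 + 0·-4
    = 0 + 4 + 0 = 4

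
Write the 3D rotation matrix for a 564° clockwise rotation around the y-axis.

Rotation matrix for clockwise 564° around y-axis:
A clockwise rotation by 564° is a counterclockwise rotation by -564°.
cos(-564°) = -0.9135, sin(-564°) = 0.4067
Result: [[-0.9135, 0, 0.4067], [0, 1, 0], [-0.4067, 0, -0.9135]]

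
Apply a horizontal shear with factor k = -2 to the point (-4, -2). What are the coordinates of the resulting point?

Shear matrix for horizontal shear with factor k = -2:
[[1, -2], [0, 1]]
Result: (-4, -2) → (0, -2)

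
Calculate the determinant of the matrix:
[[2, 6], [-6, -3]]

For a 2×2 matrix [[a, b], [c, d]], det = ad - bc
det = (2)(-3) - (6)(-6) = -6 - -36 = 30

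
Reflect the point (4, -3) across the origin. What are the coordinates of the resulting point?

Reflection across origin: (4, -3) → (-4, 3)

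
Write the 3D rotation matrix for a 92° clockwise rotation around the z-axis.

Rotation matrix for clockwise 92° around z-axis:
A clockwise rotation by 92° is a counterclockwise rotation by -92°.
cos(-92°) = -0.0349, sin(-92°) = -0.9994
Result: [[-0.0349, 0.9994, 0], [-0.9994, -0.0349, 0], [0, 0, 1]]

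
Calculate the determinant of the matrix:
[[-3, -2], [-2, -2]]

For a 2×2 matrix [[a, b], [c, d]], det = ad - bc
det = (-3)(-2) - (-2)(-2) = 6 - 4 = 2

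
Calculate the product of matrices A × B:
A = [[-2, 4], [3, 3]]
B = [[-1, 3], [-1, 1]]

Matrix multiplication:
C[0][0] = -2×-1 + 4×-1 = -2
C[0][1] = -2×3 + 4×1 = -2
C[1][0] = 3×-1 + 3×-1 = -6
C[1][1] = 3×3 + 3×1 = 12
Result: [[-2, -2], [-6, 12]]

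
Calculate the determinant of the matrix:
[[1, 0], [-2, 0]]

For a 2×2 matrix [[a, b], [c, d]], det = ad - bc
det = (1)(0) - (0)(-2) = 0 - 0 = 0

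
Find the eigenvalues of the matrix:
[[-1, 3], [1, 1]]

Characteristic equation: det(A - λI) = 0
λ² - (trace)λ + (det) = 0
trace = -1 + 1 = 0, det = (-1)(1) - (3)(1) = -4
λ² - (0)λ + (-4) = 0
λ = (0 ± √((0)² - 4·(-4))) / 2 = (0 ± √16) / 2
Solving: λ = -2, 2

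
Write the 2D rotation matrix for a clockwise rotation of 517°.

Rotation matrix formula: [[cos θ, -sin θ], [sin θ, cos θ]]
A clockwise rotation by 517° is equivalent to a counterclockwise rotation by -517°.
For θ = -517°:
cos(-517°) = -0.9205
sin(-517°) = -0.3907
Result: [[-0.9205, 0.3907], [-0.3907, -0.9205]]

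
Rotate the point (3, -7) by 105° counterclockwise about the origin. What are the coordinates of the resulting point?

Rotation matrix for 105°: [[cos 105°, -sin 105°], [sin 105°, cos 105°]] ≈ [[-0.258819, -0.965926], [0.965926, -0.258819]]
[[-0.258819, -0.965926], [0.965926, -0.258819]] × [3, -7]ᵀ ≈ [5.9850, 4.7095]ᵀ
Result: (5.9850, 4.7095)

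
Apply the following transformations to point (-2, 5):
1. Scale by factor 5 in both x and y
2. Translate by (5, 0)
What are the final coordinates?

Step 1: Scale (-2, 5) by 5 → (-10, 25)
Step 2: Translate by (5, 0) → (-5, 25)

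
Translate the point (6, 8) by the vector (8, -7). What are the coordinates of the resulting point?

Translation by (8, -7) (homogeneous matrix [[1, 0, 8], [0, 1, -7], [0, 0, 1]]):
x' = 6 + 8 = 14
y' = 8 + -7 = 1
Result: (14, 1)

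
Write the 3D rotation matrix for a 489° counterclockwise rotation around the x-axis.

Rotation matrix for counterclockwise 489° around x-axis:
cos(489°) = -0.6293, sin(489°) = 0.7771
Result: [[1, 0, 0], [0, -0.6293, -0.7771], [0, 0.7771, -0.6293]]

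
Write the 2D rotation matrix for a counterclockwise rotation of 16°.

Rotation matrix formula: [[cos θ, -sin θ], [sin θ, cos θ]]
For θ = 16°:
cos(16°) = 0.9613
sin(16°) = 0.2756
Result: [[0.9613, -0.2756], [0.2756, 0.9613]]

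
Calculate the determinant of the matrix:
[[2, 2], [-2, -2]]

For a 2×2 matrix [[a, b], [c, d]], det = ad - bc
det = (2)(-2) - (2)(-2) = -4 - -4 = 0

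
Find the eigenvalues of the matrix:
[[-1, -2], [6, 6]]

Characteristic equation: det(A - λI) = 0
λ² - (trace)λ + (det) = 0
trace = -1 + 6 = 5, det = (-1)(6) - (-2)(6) = 6
λ² - (5)λ + (6) = 0
λ = (5 ± √((5)² - 4·(6))) / 2 = (5 ± √1) / 2
Solving: λ = 2, 3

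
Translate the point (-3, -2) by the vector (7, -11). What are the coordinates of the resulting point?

Translation by (7, -11) (homogeneous matrix [[1, 0, 7], [0, 1, -11], [0, 0, 1]]):
x' = -3 + 7 = 4
y' = -2 + -11 = -13
Result: (4, -13)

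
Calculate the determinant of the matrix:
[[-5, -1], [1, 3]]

For a 2×2 matrix [[a, b], [c, d]], det = ad - bc
det = (-5)(3) - (-1)(1) = -15 - -1 = -14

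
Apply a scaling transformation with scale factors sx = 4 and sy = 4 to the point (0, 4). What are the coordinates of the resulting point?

Scaling matrix:
[[4, 0], [0, 4]]
Result: (0 × 4, 4 × 4) = (0, 16)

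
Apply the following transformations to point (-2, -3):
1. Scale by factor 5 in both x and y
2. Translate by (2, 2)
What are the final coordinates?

Step 1: Scale (-2, -3) by 5 → (-10, -15)
Step 2: Translate by (2, 2) → (-8, -13)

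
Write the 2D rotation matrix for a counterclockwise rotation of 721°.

Rotation matrix formula: [[cos θ, -sin θ], [sin θ, cos θ]]
For θ = 721°:
cos(721°) = 0.9998
sin(721°) = 0.0175
Result: [[0.9998, -0.0175], [0.0175, 0.9998]]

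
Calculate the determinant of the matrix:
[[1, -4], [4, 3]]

For a 2×2 matrix [[a, b], [c, d]], det = ad - bc
det = (1)(3) - (-4)(4) = 3 - -16 = 19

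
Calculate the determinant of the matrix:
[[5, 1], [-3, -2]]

For a 2×2 matrix [[a, b], [c, d]], det = ad - bc
det = (5)(-2) - (1)(-3) = -10 - -3 = -7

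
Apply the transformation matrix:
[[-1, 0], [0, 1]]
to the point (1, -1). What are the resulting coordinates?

Matrix multiplication:
[[-1, 0], [0, 1]] × [1, -1]ᵀ
= [(-1)(1) + (0)(-1), (0)(1) + (1)(-1)]ᵀ
= [-1, -1]ᵀ
Result: (-1, -1)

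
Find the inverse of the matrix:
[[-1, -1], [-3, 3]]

For [[a,b],[c,d]], inverse = (1/det)·[[d,-b],[-c,a]]
det = (-1)(3) - (-1)(-3) = -3 - 3 = -6
Inverse = (1/-6)·[[3, 1], [3, -1]]
= [[-1/2, -1/6], [-1/2, 1/6]]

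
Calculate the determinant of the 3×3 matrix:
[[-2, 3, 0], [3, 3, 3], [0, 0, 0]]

Expansion along first row:
det = -2·det([[3,3],[0,0]]) - 3·det([[3,3],[0,0]]) + 0·det([[3,3],[0,0]])
    = -2·(3·0 - 3·0) - 3·(3·0 - 3·0) + 0·(3·0 - 3·0)
    = -2·0 - 3·0 + 0·0
    = 0 + 0 + 0 = 0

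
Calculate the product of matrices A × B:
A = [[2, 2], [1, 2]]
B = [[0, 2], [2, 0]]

Matrix multiplication:
C[0][0] = 2×0 + 2×2 = 4
C[0][1] = 2×2 + 2×0 = 4
C[1][0] = 1×0 + 2×2 = 4
C[1][1] = 1×2 + 2×0 = 2
Result: [[4, 4], [4, 2]]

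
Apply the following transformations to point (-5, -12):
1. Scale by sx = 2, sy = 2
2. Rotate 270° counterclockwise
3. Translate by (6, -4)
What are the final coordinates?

Step 1: Scale → (-10, -24)
Step 2: Rotate 270° → (-24, 10)
Step 3: Translate → (-18, 6)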